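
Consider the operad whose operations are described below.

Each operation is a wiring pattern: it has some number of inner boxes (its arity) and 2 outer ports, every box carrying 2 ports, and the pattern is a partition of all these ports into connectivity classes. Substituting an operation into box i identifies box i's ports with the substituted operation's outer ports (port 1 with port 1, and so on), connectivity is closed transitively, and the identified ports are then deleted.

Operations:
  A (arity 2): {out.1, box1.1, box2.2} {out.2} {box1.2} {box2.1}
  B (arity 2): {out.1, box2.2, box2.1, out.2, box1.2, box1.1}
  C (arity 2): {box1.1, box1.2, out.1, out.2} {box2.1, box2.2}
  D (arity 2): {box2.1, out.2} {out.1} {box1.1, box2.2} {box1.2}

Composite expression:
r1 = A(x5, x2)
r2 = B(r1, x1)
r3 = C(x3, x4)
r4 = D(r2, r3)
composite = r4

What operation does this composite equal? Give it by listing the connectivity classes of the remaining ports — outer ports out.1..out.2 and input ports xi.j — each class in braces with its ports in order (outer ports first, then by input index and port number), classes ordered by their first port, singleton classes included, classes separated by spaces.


{out.1} {out.2, x1.1, x1.2, x2.2, x3.1, x3.2, x5.1} {x2.1} {x4.1, x4.2} {x5.2}

Connectivity passes through glued D-boundaries; trace each wire chain.
through A, on inputs (x5, x2): {out.1, x2.2, x5.1} {out.2} {x2.1} {x5.2} (out.j = stage outer ports)
through B, on inputs (x5, x2, x1): {out.1, out.2, x1.1, x1.2, x2.2, x5.1} {x2.1} {x5.2} (out.j = stage outer ports)
through C, on inputs (x3, x4): {out.1, out.2, x3.1, x3.2} {x4.1, x4.2} (out.j = stage outer ports)
through D, on inputs (x5, x2, x1, x3, x4): {out.1} {out.2, x1.1, x1.2, x2.2, x3.1, x3.2, x5.1} {x2.1} {x4.1, x4.2} {x5.2} (out.j = stage outer ports)


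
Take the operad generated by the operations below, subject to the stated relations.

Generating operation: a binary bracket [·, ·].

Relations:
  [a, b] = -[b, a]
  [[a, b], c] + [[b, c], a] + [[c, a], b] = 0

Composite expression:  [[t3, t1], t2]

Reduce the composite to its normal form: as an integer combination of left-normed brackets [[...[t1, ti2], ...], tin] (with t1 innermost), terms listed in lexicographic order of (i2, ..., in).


-[[t1, t3], t2]

In the tensor algebra, words opening t1 carry the t1-anchored form.
Composite bracket: [[t3, t1], t2]
Each bracket splits as ab - ba, giving 4 signed words (2^2 = 4).
Collect the words opening with t1:
  sign of t1t3t2 is -1, so it contributes -[[t1, t3], t2]


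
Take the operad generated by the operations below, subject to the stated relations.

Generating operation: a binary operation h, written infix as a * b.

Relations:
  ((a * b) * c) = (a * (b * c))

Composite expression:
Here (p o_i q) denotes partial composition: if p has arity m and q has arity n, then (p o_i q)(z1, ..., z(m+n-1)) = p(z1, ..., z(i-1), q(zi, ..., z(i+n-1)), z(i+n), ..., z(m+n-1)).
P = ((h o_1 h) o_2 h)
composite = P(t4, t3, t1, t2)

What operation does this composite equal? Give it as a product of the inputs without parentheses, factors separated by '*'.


t4 * t3 * t1 * t2

Under associativity of h, the answer is the t's in reading order.
(t3 * t1) spells out as t3 * t1
(t4 * (t3 * t1)) spells out as t4 * t3 * t1
((t4 * (t3 * t1)) * t2) spells out as t4 * t3 * t1 * t2


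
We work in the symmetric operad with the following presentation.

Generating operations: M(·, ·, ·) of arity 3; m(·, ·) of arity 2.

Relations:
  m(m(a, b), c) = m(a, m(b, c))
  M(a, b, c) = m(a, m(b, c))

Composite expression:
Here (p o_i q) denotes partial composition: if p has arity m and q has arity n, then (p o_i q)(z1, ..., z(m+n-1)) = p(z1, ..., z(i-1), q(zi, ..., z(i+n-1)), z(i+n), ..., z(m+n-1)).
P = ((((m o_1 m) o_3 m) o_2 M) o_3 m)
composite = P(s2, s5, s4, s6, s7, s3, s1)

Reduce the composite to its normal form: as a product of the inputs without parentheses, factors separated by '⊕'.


All parenthesizations of m agree; list the s-inputs left to right.
m(s4, s6) linearizes to s4 ⊕ s6
M(s5, m(s4, s6), s7) linearizes to s5 ⊕ s4 ⊕ s6 ⊕ s7
m(s2, M(s5, m(s4, s6), s7)) linearizes to s2 ⊕ s5 ⊕ s4 ⊕ s6 ⊕ s7
m(s3, s1) linearizes to s3 ⊕ s1
m(m(s2, M(s5, m(s4, s6), s7)), m(s3, s1)) linearizes to s2 ⊕ s5 ⊕ s4 ⊕ s6 ⊕ s7 ⊕ s3 ⊕ s1

s2 ⊕ s5 ⊕ s4 ⊕ s6 ⊕ s7 ⊕ s3 ⊕ s1


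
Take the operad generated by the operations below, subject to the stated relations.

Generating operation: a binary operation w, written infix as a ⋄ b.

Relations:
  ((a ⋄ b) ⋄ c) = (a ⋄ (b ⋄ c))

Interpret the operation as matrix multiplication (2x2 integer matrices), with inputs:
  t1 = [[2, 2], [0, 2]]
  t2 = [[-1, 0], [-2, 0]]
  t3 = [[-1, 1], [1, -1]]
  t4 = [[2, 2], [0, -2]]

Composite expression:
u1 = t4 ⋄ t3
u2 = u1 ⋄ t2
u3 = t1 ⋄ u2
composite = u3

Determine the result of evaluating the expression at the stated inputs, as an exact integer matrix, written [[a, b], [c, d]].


(t4 ⋄ t3) = [[0, 0], [-2, 2]]
((t4 ⋄ t3) ⋄ t2) = [[0, 0], [-2, 0]]
(t1 ⋄ ((t4 ⋄ t3) ⋄ t2)) = [[-4, 0], [-4, 0]]

[[-4, 0], [-4, 0]]


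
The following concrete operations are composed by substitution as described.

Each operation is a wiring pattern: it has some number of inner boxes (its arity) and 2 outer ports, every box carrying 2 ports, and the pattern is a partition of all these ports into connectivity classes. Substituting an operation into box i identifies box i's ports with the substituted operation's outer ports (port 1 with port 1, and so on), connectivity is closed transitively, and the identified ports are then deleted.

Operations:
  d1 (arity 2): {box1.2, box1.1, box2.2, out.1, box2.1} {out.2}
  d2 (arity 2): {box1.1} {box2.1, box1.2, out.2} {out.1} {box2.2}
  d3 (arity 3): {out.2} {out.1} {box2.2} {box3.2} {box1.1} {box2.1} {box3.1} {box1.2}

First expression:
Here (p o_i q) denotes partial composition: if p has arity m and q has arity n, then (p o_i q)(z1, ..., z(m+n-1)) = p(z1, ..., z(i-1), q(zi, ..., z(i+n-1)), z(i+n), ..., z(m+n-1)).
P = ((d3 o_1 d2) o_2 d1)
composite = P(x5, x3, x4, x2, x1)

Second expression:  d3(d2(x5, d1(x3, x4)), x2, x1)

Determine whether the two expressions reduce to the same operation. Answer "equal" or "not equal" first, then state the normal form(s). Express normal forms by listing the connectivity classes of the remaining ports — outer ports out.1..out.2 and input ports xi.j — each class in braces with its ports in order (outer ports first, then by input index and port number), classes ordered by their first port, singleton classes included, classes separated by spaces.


equal: each reduces to {out.1} {out.2} {x1.1} {x1.2} {x2.1} {x2.2} {x3.1, x3.2, x4.1, x4.2, x5.2} {x5.1}


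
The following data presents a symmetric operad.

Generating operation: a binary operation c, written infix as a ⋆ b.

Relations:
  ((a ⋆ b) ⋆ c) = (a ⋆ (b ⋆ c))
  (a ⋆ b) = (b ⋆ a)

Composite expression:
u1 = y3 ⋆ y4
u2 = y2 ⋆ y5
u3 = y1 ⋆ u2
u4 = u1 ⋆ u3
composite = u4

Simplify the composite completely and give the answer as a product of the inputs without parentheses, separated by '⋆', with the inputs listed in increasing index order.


Shape and order are irrelevant to c; the y-input set decides.
(y3 ⋆ y4) unparenthesizes to y3 ⋆ y4
(y2 ⋆ y5) unparenthesizes to y2 ⋆ y5
(y1 ⋆ (y2 ⋆ y5)) unparenthesizes to y1 ⋆ y2 ⋆ y5
((y3 ⋆ y4) ⋆ (y1 ⋆ (y2 ⋆ y5))) unparenthesizes to y3 ⋆ y4 ⋆ y1 ⋆ y2 ⋆ y5
the factors in increasing index order: y1 ⋆ y2 ⋆ y3 ⋆ y4 ⋆ y5

y1 ⋆ y2 ⋆ y3 ⋆ y4 ⋆ y5


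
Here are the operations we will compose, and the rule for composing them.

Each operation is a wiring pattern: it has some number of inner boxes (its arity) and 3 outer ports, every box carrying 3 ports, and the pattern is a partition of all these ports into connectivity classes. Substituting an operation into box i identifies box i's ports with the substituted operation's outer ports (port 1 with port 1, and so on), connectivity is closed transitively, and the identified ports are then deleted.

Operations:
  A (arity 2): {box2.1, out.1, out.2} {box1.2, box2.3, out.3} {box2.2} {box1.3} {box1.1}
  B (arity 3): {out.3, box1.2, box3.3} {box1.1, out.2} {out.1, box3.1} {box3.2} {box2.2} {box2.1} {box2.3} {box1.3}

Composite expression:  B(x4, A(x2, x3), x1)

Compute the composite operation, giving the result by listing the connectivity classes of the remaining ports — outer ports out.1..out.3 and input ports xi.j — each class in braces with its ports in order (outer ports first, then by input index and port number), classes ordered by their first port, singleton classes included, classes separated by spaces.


{out.1, x1.1} {out.2, x4.1} {out.3, x1.3, x4.2} {x1.2} {x2.1} {x2.2, x3.3} {x2.3} {x3.1} {x3.2} {x4.3}

Connectivity passes through glued B-boundaries; trace each wire chain.
composing A on (x2, x3), with out.j its own outer ports: {out.1, out.2, x3.1} {out.3, x2.2, x3.3} {x2.1} {x2.3} {x3.2}
composing B on (x4, x2, x3, x1), with out.j its own outer ports: {out.1, x1.1} {out.2, x4.1} {out.3, x1.3, x4.2} {x1.2} {x2.1} {x2.2, x3.3} {x2.3} {x3.1} {x3.2} {x4.3}


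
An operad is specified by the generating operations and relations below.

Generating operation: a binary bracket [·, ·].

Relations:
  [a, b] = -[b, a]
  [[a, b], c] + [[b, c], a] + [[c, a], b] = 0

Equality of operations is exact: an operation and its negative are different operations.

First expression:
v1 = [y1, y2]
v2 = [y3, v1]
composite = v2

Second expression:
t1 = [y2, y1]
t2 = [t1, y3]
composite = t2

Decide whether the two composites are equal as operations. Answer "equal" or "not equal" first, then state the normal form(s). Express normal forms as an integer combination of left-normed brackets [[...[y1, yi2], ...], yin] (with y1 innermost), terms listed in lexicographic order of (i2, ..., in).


Normal form of the first expression: -[[y1, y2], y3]
Normal form of the second expression: -[[y1, y2], y3]
One common form — equal.

equal — both sides give -[[y1, y2], y3]


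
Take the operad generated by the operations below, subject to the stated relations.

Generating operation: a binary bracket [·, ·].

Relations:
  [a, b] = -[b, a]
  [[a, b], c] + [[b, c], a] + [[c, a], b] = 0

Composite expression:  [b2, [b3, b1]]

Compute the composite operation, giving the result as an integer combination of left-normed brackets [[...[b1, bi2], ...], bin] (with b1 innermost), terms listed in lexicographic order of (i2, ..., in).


In the tensor algebra, words opening b1 carry the b1-anchored form.
Composite bracket: [b2, [b3, b1]]
Each bracket splits as ab - ba, giving 4 signed words (2^2 = 4).
Words beginning with b1 determine it all:
  b1b3b2 (sign +1) contributes +[[b1, b3], b2]

[[b1, b3], b2]


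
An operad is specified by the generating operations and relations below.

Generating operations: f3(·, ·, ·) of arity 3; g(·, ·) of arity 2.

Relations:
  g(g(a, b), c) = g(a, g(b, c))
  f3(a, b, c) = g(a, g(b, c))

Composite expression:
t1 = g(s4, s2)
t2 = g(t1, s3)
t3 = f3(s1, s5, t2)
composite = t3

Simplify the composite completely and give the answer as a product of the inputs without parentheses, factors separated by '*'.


s1 * s5 * s4 * s2 * s3


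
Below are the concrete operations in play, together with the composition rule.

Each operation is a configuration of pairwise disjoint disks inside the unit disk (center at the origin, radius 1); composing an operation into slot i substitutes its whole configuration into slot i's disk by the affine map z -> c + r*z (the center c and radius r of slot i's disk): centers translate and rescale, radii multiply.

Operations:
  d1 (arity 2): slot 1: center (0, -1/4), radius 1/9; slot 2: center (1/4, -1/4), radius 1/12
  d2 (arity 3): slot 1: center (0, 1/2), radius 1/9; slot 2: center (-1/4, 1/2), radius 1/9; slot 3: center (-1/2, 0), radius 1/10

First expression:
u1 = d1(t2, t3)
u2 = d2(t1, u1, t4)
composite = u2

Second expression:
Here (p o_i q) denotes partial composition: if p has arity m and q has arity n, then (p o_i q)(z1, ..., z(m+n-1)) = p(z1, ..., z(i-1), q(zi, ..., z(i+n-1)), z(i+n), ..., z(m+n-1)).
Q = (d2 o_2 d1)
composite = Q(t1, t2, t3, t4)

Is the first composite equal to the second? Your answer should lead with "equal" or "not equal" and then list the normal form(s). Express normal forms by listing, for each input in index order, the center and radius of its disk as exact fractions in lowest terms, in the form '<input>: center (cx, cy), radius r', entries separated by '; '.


equal; both compose to t1: center (0, 1/2), radius 1/9; t2: center (-1/4, 17/36), radius 1/81; t3: center (-2/9, 17/36), radius 1/108; t4: center (-1/2, 0), radius 1/10


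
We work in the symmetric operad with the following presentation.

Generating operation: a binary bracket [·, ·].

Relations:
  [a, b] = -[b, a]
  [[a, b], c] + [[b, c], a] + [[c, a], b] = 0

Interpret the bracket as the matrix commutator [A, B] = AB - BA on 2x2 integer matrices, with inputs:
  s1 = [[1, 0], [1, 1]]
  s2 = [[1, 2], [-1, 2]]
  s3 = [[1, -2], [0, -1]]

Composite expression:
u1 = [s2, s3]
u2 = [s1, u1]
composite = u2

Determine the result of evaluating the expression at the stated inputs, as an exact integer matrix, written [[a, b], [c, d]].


[[2, 0], [-4, -2]]

[s2, s3] = [[-2, -2], [-2, 2]]
[s1, [s2, s3]] = [[2, 0], [-4, -2]]


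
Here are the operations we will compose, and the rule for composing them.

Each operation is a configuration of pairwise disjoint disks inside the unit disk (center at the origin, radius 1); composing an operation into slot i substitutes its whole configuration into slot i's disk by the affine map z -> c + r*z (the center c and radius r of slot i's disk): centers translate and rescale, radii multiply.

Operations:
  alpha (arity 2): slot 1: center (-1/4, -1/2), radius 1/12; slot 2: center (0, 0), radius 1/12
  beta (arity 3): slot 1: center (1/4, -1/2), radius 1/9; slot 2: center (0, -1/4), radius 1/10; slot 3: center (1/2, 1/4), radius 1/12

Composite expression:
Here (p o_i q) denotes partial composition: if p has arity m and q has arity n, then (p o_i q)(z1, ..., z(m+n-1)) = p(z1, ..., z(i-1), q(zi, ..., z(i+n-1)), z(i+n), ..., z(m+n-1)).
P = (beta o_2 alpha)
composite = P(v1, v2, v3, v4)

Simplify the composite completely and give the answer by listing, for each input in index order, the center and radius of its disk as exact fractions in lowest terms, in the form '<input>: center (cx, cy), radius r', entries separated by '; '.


v1: center (1/4, -1/2), radius 1/9; v2: center (-1/40, -3/10), radius 1/120; v3: center (0, -1/4), radius 1/120; v4: center (1/2, 1/4), radius 1/12

Affine substitution under beta: radii multiply and v-centers shift.
input v1: applying the 1 nested substitution gives center (1/4, -1/2), radius 1/9
input v2: applying the 2 nested substitutions gives center (-1/40, -3/10), radius 1/120
input v3: applying the 2 nested substitutions gives center (0, -1/4), radius 1/120
input v4: applying the 1 nested substitution gives center (1/2, 1/4), radius 1/12


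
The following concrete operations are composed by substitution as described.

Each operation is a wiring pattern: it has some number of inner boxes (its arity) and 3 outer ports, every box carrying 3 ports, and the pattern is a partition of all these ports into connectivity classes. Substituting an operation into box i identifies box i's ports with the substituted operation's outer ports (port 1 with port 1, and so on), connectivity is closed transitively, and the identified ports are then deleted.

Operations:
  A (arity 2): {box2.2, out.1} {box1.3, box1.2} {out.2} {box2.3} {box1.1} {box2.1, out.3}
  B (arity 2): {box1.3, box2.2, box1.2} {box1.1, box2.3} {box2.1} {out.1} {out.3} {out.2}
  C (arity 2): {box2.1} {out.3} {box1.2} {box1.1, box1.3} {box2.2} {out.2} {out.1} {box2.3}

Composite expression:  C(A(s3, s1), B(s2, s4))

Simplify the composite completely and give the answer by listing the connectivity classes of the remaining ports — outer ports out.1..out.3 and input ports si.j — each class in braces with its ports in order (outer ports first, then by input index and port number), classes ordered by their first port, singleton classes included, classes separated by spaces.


{out.1} {out.2} {out.3} {s1.1, s1.2} {s1.3} {s2.1, s4.3} {s2.2, s2.3, s4.2} {s3.1} {s3.2, s3.3} {s4.1}

After gluing at C, chains via deleted ports link the s-ports.
after A, the pattern on (s3, s1) reads {out.1, s1.2} {out.2} {out.3, s1.1} {s1.3} {s3.1} {s3.2, s3.3} (out.j = its outer ports)
after B, the pattern on (s2, s4) reads {out.1} {out.2} {out.3} {s2.1, s4.3} {s2.2, s2.3, s4.2} {s4.1} (out.j = its outer ports)
after C, the pattern on (s3, s1, s2, s4) reads {out.1} {out.2} {out.3} {s1.1, s1.2} {s1.3} {s2.1, s4.3} {s2.2, s2.3, s4.2} {s3.1} {s3.2, s3.3} {s4.1} (out.j = its outer ports)


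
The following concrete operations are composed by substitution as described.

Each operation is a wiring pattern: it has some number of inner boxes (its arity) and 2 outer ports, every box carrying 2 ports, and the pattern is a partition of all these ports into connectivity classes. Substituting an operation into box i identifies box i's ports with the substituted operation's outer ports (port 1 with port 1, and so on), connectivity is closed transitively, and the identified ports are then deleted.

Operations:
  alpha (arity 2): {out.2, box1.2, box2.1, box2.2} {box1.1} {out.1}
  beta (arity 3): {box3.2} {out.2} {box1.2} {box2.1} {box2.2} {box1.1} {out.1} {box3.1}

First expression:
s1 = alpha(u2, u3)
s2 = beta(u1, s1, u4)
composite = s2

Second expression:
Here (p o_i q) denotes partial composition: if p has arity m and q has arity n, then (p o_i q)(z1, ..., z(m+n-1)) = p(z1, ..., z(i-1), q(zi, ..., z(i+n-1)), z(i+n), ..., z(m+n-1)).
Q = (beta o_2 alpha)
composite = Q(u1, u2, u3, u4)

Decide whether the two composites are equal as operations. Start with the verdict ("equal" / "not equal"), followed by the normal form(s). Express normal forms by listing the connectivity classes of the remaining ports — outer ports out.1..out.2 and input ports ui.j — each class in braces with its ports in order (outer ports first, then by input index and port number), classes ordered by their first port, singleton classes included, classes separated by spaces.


equal — both sides give {out.1} {out.2} {u1.1} {u1.2} {u2.1} {u2.2, u3.1, u3.2} {u4.1} {u4.2}

The first expression reduces to {out.1} {out.2} {u1.1} {u1.2} {u2.1} {u2.2, u3.1, u3.2} {u4.1} {u4.2}
The second expression reduces to {out.1} {out.2} {u1.1} {u1.2} {u2.1} {u2.2, u3.1, u3.2} {u4.1} {u4.2}
The normal forms match — equal.


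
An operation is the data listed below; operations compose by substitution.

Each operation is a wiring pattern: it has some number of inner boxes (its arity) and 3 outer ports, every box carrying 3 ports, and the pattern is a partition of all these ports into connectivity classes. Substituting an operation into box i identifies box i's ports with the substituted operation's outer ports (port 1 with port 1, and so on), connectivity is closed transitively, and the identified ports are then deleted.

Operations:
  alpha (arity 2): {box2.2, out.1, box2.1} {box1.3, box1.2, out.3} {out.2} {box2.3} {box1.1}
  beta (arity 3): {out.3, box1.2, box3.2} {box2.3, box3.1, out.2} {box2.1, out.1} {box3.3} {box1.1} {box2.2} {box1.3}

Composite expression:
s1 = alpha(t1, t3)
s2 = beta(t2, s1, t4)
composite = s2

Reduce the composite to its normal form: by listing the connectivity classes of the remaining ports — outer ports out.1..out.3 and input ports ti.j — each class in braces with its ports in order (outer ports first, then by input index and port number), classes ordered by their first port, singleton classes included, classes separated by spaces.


{out.1, t3.1, t3.2} {out.2, t1.2, t1.3, t4.1} {out.3, t2.2, t4.2} {t1.1} {t2.1} {t2.3} {t3.3} {t4.3}

Two ports join when wires chain via beta-identified ports.
through alpha, on inputs (t1, t3): {out.1, t3.1, t3.2} {out.2} {out.3, t1.2, t1.3} {t1.1} {t3.3} (out.j = stage outer ports)
through beta, on inputs (t2, t1, t3, t4): {out.1, t3.1, t3.2} {out.2, t1.2, t1.3, t4.1} {out.3, t2.2, t4.2} {t1.1} {t2.1} {t2.3} {t3.3} {t4.3} (out.j = stage outer ports)


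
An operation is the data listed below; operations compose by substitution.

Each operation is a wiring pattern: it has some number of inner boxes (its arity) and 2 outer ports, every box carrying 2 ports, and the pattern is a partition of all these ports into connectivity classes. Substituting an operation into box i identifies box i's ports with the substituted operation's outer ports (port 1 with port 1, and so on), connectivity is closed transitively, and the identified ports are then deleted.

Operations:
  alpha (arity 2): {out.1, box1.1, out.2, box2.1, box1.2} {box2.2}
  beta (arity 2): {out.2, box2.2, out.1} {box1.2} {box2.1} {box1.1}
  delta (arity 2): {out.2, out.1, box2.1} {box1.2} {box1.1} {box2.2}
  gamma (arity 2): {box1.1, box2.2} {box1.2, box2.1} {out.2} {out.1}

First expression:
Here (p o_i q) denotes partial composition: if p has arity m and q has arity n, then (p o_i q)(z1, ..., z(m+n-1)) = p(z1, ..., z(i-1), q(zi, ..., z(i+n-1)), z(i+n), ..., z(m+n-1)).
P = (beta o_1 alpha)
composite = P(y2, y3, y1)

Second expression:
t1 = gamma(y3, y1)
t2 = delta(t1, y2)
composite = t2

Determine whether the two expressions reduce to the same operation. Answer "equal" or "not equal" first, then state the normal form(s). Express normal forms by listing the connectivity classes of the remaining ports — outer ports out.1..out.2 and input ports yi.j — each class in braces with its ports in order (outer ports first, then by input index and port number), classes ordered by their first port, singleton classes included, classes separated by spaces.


not equal: they reduce to {out.1, out.2, y1.2} {y1.1} {y2.1, y2.2, y3.1} {y3.2} and {out.1, out.2, y2.1} {y1.1, y3.2} {y1.2, y3.1} {y2.2}

The first expression reduces to {out.1, out.2, y1.2} {y1.1} {y2.1, y2.2, y3.1} {y3.2}
The second expression reduces to {out.1, out.2, y2.1} {y1.1, y3.2} {y1.2, y3.1} {y2.2}
Different reductions; not equal.


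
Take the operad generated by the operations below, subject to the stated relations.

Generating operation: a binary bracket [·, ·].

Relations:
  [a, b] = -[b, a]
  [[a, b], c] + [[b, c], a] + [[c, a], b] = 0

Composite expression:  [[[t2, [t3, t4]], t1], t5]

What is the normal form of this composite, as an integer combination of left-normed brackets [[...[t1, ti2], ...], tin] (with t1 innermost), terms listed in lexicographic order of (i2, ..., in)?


-[[[[t1, t2], t3], t4], t5] + [[[[t1, t2], t4], t3], t5] + [[[[t1, t3], t4], t2], t5] - [[[[t1, t4], t3], t2], t5]

A multilinear Lie element is pinned by t1-initial words (t1 innermost).
Composite bracket: [[[t2, [t3, t4]], t1], t5]
Applying ab - ba throughout gives 16 signed words (2^4 = 16).
The t1-initial words carry the normal form:
  word t1t2t3t4t5 has sign -1, contributing -[[[[t1, t2], t3], t4], t5]
  word t1t2t4t3t5 has sign +1, contributing +[[[[t1, t2], t4], t3], t5]
  word t1t3t4t2t5 has sign +1, contributing +[[[[t1, t3], t4], t2], t5]
  word t1t4t3t2t5 has sign -1, contributing -[[[[t1, t4], t3], t2], t5]


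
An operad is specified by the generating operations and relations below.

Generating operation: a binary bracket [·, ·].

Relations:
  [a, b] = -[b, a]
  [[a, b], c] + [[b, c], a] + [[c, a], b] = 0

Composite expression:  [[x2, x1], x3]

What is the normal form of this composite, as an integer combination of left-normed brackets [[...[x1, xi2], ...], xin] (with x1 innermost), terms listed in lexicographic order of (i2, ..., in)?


-[[x1, x2], x3]

Skip Jacobi rewriting: expand, keep x1-initial words, read off terms.
Composite bracket: [[x2, x1], x3]
The bracket unfolds into 4 signed words via [a, b] = ab - ba (2^2 = 4).
Coefficients come from the x1-initial words:
  x1x2x3 (sign -1) contributes -[[x1, x2], x3]


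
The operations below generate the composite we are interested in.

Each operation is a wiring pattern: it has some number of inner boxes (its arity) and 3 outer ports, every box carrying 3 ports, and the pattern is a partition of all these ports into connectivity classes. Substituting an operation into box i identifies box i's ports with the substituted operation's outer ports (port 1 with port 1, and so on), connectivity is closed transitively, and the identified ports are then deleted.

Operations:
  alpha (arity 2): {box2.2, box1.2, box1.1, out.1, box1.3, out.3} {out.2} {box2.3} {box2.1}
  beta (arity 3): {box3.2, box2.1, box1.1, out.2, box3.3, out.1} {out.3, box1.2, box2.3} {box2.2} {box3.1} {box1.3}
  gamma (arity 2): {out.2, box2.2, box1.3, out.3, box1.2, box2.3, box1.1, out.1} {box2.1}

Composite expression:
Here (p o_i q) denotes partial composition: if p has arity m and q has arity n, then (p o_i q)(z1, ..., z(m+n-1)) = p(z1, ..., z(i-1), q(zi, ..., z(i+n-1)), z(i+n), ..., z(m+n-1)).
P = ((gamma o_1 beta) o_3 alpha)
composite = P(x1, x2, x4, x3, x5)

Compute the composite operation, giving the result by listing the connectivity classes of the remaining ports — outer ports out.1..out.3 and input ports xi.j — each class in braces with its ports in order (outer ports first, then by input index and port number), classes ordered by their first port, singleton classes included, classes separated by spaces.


Substituting into gamma glues patterns; closure does the rest.
stage alpha: inputs (x4, x3), connectivity {out.1, out.3, x3.2, x4.1, x4.2, x4.3} {out.2} {x3.1} {x3.3}, out.j its boundary
stage beta: inputs (x1, x2, x4, x3), connectivity {out.1, out.2, x1.1, x2.1, x3.2, x4.1, x4.2, x4.3} {out.3, x1.2, x2.3} {x1.3} {x2.2} {x3.1} {x3.3}, out.j its boundary
stage gamma: inputs (x1, x2, x4, x3, x5), connectivity {out.1, out.2, out.3, x1.1, x1.2, x2.1, x2.3, x3.2, x4.1, x4.2, x4.3, x5.2, x5.3} {x1.3} {x2.2} {x3.1} {x3.3} {x5.1}, out.j its boundary

{out.1, out.2, out.3, x1.1, x1.2, x2.1, x2.3, x3.2, x4.1, x4.2, x4.3, x5.2, x5.3} {x1.3} {x2.2} {x3.1} {x3.3} {x5.1}


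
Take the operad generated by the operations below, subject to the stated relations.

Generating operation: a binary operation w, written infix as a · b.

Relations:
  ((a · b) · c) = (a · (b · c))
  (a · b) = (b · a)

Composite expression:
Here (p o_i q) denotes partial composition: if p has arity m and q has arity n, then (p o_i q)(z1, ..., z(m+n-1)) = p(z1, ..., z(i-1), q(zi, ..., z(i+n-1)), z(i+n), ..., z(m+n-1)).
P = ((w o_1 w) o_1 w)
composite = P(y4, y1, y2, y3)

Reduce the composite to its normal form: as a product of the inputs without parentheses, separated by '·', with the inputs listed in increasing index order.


Any arrangement under w is one operation, so sort the y-inputs.
(y4 · y1) linearizes to y4 · y1
((y4 · y1) · y2) linearizes to y4 · y1 · y2
(((y4 · y1) · y2) · y3) linearizes to y4 · y1 · y2 · y3
sorting the factors by input index: y1 · y2 · y3 · y4

y1 · y2 · y3 · y4


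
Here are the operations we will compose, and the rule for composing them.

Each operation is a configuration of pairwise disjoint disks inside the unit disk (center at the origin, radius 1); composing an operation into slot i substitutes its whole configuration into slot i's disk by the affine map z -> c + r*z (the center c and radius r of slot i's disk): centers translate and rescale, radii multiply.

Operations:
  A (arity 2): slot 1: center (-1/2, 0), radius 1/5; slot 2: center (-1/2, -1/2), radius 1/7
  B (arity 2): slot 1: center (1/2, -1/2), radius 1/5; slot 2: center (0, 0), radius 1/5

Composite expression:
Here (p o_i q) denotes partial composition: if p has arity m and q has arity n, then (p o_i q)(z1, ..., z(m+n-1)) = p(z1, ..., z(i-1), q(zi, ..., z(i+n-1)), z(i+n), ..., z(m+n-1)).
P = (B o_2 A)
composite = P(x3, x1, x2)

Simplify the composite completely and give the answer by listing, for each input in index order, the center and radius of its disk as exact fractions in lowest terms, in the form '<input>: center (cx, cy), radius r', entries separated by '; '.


Nesting under B composes maps z -> c + r*z down each x-path.
for x3, the 1-step affine chain lands on center (1/2, -1/2), radius 1/5
for x1, the 2-step affine chain lands on center (-1/10, 0), radius 1/25
for x2, the 2-step affine chain lands on center (-1/10, -1/10), radius 1/35

x1: center (-1/10, 0), radius 1/25; x2: center (-1/10, -1/10), radius 1/35; x3: center (1/2, -1/2), radius 1/5


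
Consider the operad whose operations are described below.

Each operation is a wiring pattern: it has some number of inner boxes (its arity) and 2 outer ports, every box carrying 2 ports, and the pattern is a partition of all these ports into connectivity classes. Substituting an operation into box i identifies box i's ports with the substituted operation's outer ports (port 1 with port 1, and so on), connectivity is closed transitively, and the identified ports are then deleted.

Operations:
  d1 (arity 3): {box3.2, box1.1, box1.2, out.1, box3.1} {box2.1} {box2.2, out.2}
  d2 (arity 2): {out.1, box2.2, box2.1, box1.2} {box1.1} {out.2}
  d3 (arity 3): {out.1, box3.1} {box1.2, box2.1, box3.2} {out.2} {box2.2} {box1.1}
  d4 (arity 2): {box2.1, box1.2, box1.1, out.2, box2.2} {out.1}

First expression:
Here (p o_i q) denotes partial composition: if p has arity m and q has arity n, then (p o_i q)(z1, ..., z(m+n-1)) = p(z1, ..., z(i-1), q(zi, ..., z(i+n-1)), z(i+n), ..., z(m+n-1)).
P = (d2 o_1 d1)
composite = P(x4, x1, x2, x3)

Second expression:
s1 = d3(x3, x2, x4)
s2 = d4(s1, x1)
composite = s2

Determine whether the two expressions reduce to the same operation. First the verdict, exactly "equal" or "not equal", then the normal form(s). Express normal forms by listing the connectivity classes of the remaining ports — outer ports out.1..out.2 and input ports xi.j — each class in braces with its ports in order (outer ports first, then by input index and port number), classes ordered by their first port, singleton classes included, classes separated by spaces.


not equal: they reduce to {out.1, x1.2, x3.1, x3.2} {out.2} {x1.1} {x2.1, x2.2, x4.1, x4.2} and {out.1} {out.2, x1.1, x1.2, x4.1} {x2.1, x3.2, x4.2} {x2.2} {x3.1}

Normal form of the first expression: {out.1, x1.2, x3.1, x3.2} {out.2} {x1.1} {x2.1, x2.2, x4.1, x4.2}
Normal form of the second expression: {out.1} {out.2, x1.1, x1.2, x4.1} {x2.1, x3.2, x4.2} {x2.2} {x3.1}
Distinct normal forms: not equal.


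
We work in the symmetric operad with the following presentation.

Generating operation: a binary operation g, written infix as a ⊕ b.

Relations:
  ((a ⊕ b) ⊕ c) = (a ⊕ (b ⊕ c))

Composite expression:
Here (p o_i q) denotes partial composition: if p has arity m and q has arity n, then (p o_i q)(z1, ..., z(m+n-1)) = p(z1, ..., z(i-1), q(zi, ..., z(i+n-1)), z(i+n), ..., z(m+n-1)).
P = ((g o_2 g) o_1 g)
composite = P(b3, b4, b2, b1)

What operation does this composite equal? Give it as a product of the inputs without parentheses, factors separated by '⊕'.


Key point: g is associative — brackets drop, the b-order remains.
(b3 ⊕ b4) flattens to b3 ⊕ b4
(b2 ⊕ b1) flattens to b2 ⊕ b1
((b3 ⊕ b4) ⊕ (b2 ⊕ b1)) flattens to b3 ⊕ b4 ⊕ b2 ⊕ b1

b3 ⊕ b4 ⊕ b2 ⊕ b1


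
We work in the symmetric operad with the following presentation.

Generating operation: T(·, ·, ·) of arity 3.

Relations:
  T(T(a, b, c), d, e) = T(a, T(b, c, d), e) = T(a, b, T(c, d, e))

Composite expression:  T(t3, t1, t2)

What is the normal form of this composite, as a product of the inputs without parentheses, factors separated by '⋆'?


Every regrouping of T is equal, so read the t-inputs in written order.
T(t3, t1, t2) flattens to t3 ⋆ t1 ⋆ t2

t3 ⋆ t1 ⋆ t2


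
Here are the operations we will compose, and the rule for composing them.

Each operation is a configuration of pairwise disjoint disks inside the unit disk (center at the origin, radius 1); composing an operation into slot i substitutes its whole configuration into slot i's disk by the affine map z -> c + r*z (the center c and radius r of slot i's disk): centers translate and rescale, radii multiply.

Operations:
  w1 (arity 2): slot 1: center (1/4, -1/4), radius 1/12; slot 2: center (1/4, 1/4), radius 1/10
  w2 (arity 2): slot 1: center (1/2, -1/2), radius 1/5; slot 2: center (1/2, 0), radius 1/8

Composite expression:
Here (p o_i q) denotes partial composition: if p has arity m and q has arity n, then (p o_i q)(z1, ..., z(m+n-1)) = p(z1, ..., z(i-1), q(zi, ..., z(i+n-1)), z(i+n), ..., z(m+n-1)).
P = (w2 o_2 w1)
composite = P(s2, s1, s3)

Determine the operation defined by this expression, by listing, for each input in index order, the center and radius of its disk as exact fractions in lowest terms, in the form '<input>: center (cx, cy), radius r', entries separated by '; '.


Below w2, radii multiply path by path; the s-disk centers shift.
s2: after 1 affine step, its disk has center (1/2, -1/2), radius 1/5
s1: after 2 affine steps, its disk has center (17/32, -1/32), radius 1/96
s3: after 2 affine steps, its disk has center (17/32, 1/32), radius 1/80

s1: center (17/32, -1/32), radius 1/96; s2: center (1/2, -1/2), radius 1/5; s3: center (17/32, 1/32), radius 1/80


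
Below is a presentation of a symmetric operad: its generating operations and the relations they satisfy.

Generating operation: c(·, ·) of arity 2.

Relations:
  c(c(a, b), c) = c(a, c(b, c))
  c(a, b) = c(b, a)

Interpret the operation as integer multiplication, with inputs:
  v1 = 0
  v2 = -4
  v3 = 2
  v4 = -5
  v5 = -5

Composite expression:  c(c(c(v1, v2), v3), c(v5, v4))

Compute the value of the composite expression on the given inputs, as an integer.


c(v1, v2) = 0
c(c(v1, v2), v3) = 0
c(v5, v4) = 25
c(c(c(v1, v2), v3), c(v5, v4)) = 0

0


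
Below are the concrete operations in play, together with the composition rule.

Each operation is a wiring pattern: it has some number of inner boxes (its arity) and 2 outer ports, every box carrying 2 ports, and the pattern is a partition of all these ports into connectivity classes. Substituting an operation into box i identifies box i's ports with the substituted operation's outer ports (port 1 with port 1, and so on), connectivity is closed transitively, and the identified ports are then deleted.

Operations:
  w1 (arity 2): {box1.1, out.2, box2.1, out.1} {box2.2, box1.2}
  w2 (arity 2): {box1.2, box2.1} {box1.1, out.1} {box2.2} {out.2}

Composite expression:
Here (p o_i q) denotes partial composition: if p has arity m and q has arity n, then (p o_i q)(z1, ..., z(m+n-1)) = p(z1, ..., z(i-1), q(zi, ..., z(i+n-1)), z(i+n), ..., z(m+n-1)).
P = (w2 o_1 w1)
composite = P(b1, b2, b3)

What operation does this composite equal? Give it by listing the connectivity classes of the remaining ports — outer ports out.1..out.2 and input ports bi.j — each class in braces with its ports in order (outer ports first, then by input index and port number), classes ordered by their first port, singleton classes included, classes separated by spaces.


Substituting into w2 glues patterns; closure does the rest.
w1 over (b1, b2) gives {out.1, out.2, b1.1, b2.1} {b1.2, b2.2}, out.j being that stage's outer ports
w2 over (b1, b2, b3) gives {out.1, b1.1, b2.1, b3.1} {out.2} {b1.2, b2.2} {b3.2}, out.j being that stage's outer ports

{out.1, b1.1, b2.1, b3.1} {out.2} {b1.2, b2.2} {b3.2}


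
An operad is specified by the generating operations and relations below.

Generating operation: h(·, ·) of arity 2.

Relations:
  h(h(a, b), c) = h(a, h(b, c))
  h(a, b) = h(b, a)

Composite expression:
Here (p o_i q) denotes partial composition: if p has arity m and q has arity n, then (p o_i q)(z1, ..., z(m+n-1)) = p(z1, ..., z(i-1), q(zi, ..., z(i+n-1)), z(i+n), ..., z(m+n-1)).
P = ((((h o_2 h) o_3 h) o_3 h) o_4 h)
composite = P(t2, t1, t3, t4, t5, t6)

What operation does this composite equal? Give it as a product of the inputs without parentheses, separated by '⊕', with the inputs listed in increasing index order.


t1 ⊕ t2 ⊕ t3 ⊕ t4 ⊕ t5 ⊕ t6

Reordering under h is free, so list the t-inputs canonically.
h(t4, t5) collapses to t4 ⊕ t5
h(t3, h(t4, t5)) collapses to t3 ⊕ t4 ⊕ t5
h(h(t3, h(t4, t5)), t6) collapses to t3 ⊕ t4 ⊕ t5 ⊕ t6
h(t1, h(h(t3, h(t4, t5)), t6)) collapses to t1 ⊕ t3 ⊕ t4 ⊕ t5 ⊕ t6
h(t2, h(t1, h(h(t3, h(t4, t5)), t6))) collapses to t2 ⊕ t1 ⊕ t3 ⊕ t4 ⊕ t5 ⊕ t6
rearranged into index order: t1 ⊕ t2 ⊕ t3 ⊕ t4 ⊕ t5 ⊕ t6


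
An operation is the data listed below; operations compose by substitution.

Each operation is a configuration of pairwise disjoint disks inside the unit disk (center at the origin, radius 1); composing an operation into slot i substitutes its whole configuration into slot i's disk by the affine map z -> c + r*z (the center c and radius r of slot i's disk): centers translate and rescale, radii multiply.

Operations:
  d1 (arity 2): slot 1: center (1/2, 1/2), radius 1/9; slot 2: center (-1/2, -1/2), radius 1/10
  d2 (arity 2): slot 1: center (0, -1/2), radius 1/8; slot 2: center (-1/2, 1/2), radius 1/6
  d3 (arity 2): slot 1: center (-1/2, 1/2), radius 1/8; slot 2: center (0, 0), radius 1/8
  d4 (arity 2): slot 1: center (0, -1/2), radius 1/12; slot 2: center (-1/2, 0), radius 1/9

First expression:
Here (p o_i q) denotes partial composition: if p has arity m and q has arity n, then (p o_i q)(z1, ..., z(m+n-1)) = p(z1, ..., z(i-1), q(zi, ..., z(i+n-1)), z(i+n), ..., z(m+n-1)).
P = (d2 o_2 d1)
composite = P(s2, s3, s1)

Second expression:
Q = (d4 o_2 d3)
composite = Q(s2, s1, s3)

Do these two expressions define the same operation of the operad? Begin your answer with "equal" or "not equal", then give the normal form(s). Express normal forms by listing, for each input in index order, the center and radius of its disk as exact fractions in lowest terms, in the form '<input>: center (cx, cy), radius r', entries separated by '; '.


not equal: they reduce to s1: center (-7/12, 5/12), radius 1/60; s2: center (0, -1/2), radius 1/8; s3: center (-5/12, 7/12), radius 1/54 and s1: center (-5/9, 1/18), radius 1/72; s2: center (0, -1/2), radius 1/12; s3: center (-1/2, 0), radius 1/72

Normal form of the first expression: s1: center (-7/12, 5/12), radius 1/60; s2: center (0, -1/2), radius 1/8; s3: center (-5/12, 7/12), radius 1/54
Normal form of the second expression: s1: center (-5/9, 1/18), radius 1/72; s2: center (0, -1/2), radius 1/12; s3: center (-1/2, 0), radius 1/72
No match — not equal.


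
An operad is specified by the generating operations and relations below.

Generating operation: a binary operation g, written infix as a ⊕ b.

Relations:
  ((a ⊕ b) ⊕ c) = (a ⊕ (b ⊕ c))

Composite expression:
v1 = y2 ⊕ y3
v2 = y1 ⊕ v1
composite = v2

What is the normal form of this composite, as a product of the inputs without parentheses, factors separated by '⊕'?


Associativity of g dissolves the nesting; only the y-input order survives.
(y2 ⊕ y3) spells out as y2 ⊕ y3
(y1 ⊕ (y2 ⊕ y3)) spells out as y1 ⊕ y2 ⊕ y3

y1 ⊕ y2 ⊕ y3


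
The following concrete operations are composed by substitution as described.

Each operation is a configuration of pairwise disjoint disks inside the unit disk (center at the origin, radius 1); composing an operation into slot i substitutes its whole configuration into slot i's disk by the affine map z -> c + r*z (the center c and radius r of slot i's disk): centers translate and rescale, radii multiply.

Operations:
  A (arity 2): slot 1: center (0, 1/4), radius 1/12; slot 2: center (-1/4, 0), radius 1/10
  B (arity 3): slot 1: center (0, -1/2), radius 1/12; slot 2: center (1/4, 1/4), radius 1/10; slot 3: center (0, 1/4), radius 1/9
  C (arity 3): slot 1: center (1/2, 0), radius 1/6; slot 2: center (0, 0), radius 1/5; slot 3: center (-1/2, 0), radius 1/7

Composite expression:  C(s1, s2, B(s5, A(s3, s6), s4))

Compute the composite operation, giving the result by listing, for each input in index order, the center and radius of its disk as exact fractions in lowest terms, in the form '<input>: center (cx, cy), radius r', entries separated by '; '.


s1: center (1/2, 0), radius 1/6; s2: center (0, 0), radius 1/5; s3: center (-13/28, 11/280), radius 1/840; s4: center (-1/2, 1/28), radius 1/63; s5: center (-1/2, -1/14), radius 1/84; s6: center (-131/280, 1/28), radius 1/700
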